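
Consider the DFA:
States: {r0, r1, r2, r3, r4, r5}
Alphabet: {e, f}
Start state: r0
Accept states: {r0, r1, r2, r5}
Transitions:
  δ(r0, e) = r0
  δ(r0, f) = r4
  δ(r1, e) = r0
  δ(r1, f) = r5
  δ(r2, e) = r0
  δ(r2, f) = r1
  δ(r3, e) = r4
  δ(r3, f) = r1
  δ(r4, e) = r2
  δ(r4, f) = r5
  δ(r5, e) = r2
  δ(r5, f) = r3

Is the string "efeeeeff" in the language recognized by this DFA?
Processing string "efeeeeff":
  r0 --e--> r0
  r0 --f--> r4
  r4 --e--> r2
  r2 --e--> r0
  r0 --e--> r0
  r0 --e--> r0
  r0 --f--> r4
  r4 --f--> r5
Final state: r5
Accept states: {r0, r1, r2, r5}
Yes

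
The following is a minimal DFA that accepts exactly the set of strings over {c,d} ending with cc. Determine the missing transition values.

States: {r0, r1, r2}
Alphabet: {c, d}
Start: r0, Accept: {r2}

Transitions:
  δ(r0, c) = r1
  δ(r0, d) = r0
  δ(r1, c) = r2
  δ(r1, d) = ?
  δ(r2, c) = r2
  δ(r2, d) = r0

From the language and accept set, identify what each state tracks — r0: last symbol not c; r1: one trailing c; r2: two trailing c's.
Each missing δ(q, a) is the state matching the new tracked value after reading a.
δ(r1, d) = r0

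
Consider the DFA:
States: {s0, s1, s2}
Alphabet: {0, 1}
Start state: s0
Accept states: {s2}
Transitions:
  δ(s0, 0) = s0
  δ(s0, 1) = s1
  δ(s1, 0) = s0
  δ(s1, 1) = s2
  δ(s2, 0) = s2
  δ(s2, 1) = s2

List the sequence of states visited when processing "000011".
read '0': s0 → s0
  read '0': s0 → s0
  read '0': s0 → s0
  read '0': s0 → s0
  read '1': s0 → s1
  read '1': s1 → s2
s0 -> s0 -> s0 -> s0 -> s0 -> s1 -> s2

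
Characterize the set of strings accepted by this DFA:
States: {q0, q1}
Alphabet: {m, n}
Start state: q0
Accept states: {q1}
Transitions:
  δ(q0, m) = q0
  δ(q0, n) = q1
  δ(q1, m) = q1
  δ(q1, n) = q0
Testing a few strings:
  'mmm' → reject
  'mn' → accept
  'mm' → reject
  'm' → reject
State roles: q0=even number of n's so far; q1=odd number of n's so far
All strings over {m,n} with an odd number of n's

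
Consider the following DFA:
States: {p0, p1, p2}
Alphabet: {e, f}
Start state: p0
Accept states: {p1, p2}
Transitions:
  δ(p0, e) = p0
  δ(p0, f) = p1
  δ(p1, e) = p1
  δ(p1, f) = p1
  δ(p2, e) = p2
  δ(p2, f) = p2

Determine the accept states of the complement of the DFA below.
Complement accept states = All states \ Original accept states
= {p0, p1, p2} \ {p1, p2}
{p0}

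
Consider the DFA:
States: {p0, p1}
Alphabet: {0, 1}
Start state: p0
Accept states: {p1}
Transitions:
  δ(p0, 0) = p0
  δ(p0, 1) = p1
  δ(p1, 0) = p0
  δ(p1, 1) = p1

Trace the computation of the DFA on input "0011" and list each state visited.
read '0': p0 → p0
  read '0': p0 → p0
  read '1': p0 → p1
  read '1': p1 → p1
p0 -> p0 -> p0 -> p1 -> p1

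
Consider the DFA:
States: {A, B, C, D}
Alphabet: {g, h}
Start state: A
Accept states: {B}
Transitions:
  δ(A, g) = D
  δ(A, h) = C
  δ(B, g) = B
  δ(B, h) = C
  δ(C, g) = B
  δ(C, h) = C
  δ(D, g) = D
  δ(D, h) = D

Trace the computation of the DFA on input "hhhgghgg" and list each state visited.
read 'h': A → C
  read 'h': C → C
  read 'h': C → C
  read 'g': C → B
  read 'g': B → B
  read 'h': B → C
  read 'g': C → B
  read 'g': B → B
A -> C -> C -> C -> B -> B -> C -> B -> B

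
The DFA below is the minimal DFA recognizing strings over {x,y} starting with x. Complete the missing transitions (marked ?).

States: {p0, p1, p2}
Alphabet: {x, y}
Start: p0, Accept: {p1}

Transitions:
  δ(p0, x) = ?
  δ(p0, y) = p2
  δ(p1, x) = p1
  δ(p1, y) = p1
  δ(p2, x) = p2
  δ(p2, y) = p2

From the language and accept set, identify what each state tracks — p0: no input read; p1: started with x; p2: started with y (dead).
Each missing δ(q, a) is the state matching the new tracked value after reading a.
δ(p0, x) = p1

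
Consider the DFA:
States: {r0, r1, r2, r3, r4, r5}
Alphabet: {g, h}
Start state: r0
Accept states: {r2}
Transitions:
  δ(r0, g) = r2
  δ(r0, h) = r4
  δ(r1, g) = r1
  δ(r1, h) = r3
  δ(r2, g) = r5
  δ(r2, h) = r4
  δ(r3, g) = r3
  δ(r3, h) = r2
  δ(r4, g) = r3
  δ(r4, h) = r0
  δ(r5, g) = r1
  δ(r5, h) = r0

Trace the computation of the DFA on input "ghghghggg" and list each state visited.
read 'g': r0 → r2
  read 'h': r2 → r4
  read 'g': r4 → r3
  read 'h': r3 → r2
  read 'g': r2 → r5
  read 'h': r5 → r0
  read 'g': r0 → r2
  read 'g': r2 → r5
  read 'g': r5 → r1
r0 -> r2 -> r4 -> r3 -> r2 -> r5 -> r0 -> r2 -> r5 -> r1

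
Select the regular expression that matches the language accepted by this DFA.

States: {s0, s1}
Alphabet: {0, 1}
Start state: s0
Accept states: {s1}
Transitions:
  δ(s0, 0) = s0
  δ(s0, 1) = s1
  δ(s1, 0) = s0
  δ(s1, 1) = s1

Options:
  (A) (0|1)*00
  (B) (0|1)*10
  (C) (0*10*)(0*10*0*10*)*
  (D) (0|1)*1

Check each option against the DFA on short strings; one disagreement eliminates an option:
  (A) (0|1)*00: on '1' the DFA goes s0 → s1 and accepts (s1 ∈ Accept), but the regex does not match it → eliminate
  (B) (0|1)*10: on '1' the DFA goes s0 → s1 and accepts (s1 ∈ Accept), but the regex does not match it → eliminate
  (C) (0*10*)(0*10*0*10*)*: on '10' the DFA goes s0 → s1 → s0 and rejects (s0 ∉ Accept), but the regex matches it → eliminate
  (D) (0|1)*1: agrees with the DFA on every string of length ≤ 6
Only (D) is consistent with the DFA.
(D) (0|1)*1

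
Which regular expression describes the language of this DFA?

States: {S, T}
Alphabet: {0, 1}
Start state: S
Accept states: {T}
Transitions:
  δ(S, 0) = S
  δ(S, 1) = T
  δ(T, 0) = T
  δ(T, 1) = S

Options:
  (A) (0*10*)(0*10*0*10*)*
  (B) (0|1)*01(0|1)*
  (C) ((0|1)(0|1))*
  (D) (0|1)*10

Check each option against the DFA on short strings; one disagreement eliminates an option:
  (A) (0*10*)(0*10*0*10*)*: agrees with the DFA on every string of length ≤ 6
  (B) (0|1)*01(0|1)*: on '1' the DFA goes S → T and accepts (T ∈ Accept), but the regex does not match it → eliminate
  (C) ((0|1)(0|1))*: on ε the DFA stays in S and rejects (S ∉ Accept), but the regex matches it → eliminate
  (D) (0|1)*10: on '1' the DFA goes S → T and accepts (T ∈ Accept), but the regex does not match it → eliminate
Only (A) is consistent with the DFA.
(A) (0*10*)(0*10*0*10*)*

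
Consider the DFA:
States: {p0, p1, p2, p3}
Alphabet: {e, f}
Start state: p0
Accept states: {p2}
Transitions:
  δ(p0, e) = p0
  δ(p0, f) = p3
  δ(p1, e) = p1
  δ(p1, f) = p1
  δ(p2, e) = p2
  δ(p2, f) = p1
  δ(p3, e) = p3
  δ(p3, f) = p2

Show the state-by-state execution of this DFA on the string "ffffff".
read 'f': p0 → p3
  read 'f': p3 → p2
  read 'f': p2 → p1
  read 'f': p1 → p1
  read 'f': p1 → p1
  read 'f': p1 → p1
p0 -> p3 -> p2 -> p1 -> p1 -> p1 -> p1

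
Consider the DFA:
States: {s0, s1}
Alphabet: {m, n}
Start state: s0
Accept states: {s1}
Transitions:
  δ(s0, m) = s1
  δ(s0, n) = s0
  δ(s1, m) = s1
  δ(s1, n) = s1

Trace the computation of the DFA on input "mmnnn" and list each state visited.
read 'm': s0 → s1
  read 'm': s1 → s1
  read 'n': s1 → s1
  read 'n': s1 → s1
  read 'n': s1 → s1
s0 -> s1 -> s1 -> s1 -> s1 -> s1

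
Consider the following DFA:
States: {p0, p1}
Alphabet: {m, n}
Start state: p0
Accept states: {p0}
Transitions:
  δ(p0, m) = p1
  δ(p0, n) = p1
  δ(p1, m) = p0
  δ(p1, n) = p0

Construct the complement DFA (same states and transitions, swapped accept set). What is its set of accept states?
Complement accept states = All states \ Original accept states
= {p0, p1} \ {p0}
{p1}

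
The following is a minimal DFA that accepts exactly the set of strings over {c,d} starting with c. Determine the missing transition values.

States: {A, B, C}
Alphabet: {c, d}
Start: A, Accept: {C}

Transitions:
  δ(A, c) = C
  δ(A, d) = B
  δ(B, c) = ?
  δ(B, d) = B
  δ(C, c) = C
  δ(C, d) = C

From the language and accept set, identify what each state tracks — A: no input read; B: started with d (dead); C: started with c.
Each missing δ(q, a) is the state matching the new tracked value after reading a.
δ(B, c) = B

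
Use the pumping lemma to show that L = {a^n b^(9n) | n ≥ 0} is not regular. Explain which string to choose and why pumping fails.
Assume L is regular with pumping length p. Idea: pumping the a-block breaks the 1:9 ratio.
Choose s = a^p b^(9p) (length 10p ≥ p). By the pumping lemma, s = xyz with |xy| ≤ p, |y| > 0, so y = a^k with k ≥ 1. Then xy²z = a^(p+k) b^(9p). For this to be in L we would need 9p = 9(p+k), i.e. 9k = 0, contradicting k ≥ 1. So xy²z ∉ L.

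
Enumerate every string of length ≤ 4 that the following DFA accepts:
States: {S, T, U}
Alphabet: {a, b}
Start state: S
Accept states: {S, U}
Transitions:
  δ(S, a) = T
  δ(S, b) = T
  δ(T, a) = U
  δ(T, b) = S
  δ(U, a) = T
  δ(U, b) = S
ε, aa, ab, ba, bb, aab, bab, aaaa, aaab, abaa, abab, abba, abbb, baaa, baab, bbaa, bbab, bbba, bbbb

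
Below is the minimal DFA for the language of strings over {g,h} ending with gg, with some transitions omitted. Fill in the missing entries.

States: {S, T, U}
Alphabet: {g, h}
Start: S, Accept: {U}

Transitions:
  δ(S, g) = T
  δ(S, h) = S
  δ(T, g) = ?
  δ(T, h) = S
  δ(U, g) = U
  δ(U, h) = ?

From the language and accept set, identify what each state tracks — S: last symbol not g; T: one trailing g; U: two trailing g's.
Each missing δ(q, a) is the state matching the new tracked value after reading a.
δ(T, g) = U; δ(U, h) = S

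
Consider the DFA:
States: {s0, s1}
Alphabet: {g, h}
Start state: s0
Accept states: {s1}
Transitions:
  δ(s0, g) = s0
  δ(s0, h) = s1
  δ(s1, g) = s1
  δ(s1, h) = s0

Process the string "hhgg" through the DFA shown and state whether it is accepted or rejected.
Processing string "hhgg":
  s0 --h--> s1
  s1 --h--> s0
  s0 --g--> s0
  s0 --g--> s0
Final state: s0
Accept states: {s1}
No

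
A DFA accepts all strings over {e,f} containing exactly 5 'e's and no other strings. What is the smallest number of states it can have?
By Myhill–Nerode, count the distinguishable equivalence classes: 7 classes — having seen 0, 1, …, 5, or >5 copies of 'e'; the count-5 class is the only accepting one and >5 is dead.
7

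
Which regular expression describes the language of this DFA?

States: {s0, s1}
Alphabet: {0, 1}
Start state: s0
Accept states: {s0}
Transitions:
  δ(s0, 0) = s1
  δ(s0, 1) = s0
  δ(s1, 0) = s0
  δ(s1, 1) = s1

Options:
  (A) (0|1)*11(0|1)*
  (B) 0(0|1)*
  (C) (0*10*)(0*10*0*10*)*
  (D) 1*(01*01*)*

Check each option against the DFA on short strings; one disagreement eliminates an option:
  (A) (0|1)*11(0|1)*: on ε the DFA stays in s0 and accepts (s0 ∈ Accept), but the regex does not match it → eliminate
  (B) 0(0|1)*: on ε the DFA stays in s0 and accepts (s0 ∈ Accept), but the regex does not match it → eliminate
  (C) (0*10*)(0*10*0*10*)*: on ε the DFA stays in s0 and accepts (s0 ∈ Accept), but the regex does not match it → eliminate
  (D) 1*(01*01*)*: agrees with the DFA on every string of length ≤ 6
Only (D) is consistent with the DFA.
(D) 1*(01*01*)*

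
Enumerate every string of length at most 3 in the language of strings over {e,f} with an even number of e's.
ε, f, ee, ff, eef, efe, fee, fff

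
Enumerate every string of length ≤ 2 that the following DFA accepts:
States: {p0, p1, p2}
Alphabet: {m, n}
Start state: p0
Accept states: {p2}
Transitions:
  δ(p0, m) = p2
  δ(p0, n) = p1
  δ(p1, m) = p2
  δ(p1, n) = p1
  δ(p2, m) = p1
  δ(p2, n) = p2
m, mn, nm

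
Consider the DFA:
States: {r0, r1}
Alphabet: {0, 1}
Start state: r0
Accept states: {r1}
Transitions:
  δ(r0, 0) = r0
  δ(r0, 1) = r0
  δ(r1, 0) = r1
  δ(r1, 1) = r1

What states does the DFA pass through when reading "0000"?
read '0': r0 → r0
  read '0': r0 → r0
  read '0': r0 → r0
  read '0': r0 → r0
r0 -> r0 -> r0 -> r0 -> r0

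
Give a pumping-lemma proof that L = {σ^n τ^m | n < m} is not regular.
Assume L is regular with pumping length p. Idea: pumping up the σ-block makes the σ-count reach the τ-count.
Choose s = σ^p τ^(p+1) ∈ L. By the pumping lemma, s = xyz with |xy| ≤ p, |y| > 0, so y = σ^k with k ≥ 1. Then xy²z = σ^(p+k) τ^(p+1). Since p+k ≥ p+1, the number of σ's is no longer strictly less than the number of τ's, so xy²z ∉ L.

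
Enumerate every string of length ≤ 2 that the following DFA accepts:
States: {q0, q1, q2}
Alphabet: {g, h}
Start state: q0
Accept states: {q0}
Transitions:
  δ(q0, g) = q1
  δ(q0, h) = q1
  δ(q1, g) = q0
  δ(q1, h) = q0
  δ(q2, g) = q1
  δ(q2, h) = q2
ε, gg, gh, hg, hh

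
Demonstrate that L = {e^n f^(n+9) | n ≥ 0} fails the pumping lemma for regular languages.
Assume L is regular with pumping length p. Idea: pumping the e-block breaks the fixed offset of 9.
Choose s = e^p f^(p+9) ∈ L. By the pumping lemma, s = xyz with |xy| ≤ p, |y| > 0, so y = e^k with k ≥ 1. Then xy²z = e^(p+k) f^(p+9). For this to be in L we would need p+9 = (p+k)+9, i.e. k = 0, contradicting k ≥ 1. So xy²z ∉ L.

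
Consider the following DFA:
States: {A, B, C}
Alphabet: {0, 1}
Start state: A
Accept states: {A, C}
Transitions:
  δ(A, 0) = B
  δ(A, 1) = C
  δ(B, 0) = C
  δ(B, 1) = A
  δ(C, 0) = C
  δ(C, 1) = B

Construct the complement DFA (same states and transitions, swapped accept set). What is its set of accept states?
Complement accept states = All states \ Original accept states
= {A, B, C} \ {A, C}
{B}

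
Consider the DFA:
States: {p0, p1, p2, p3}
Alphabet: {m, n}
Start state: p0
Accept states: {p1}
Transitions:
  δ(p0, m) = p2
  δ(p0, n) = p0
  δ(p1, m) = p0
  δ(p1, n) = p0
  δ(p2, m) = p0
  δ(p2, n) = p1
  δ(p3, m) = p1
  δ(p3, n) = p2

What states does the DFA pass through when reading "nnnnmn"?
read 'n': p0 → p0
  read 'n': p0 → p0
  read 'n': p0 → p0
  read 'n': p0 → p0
  read 'm': p0 → p2
  read 'n': p2 → p1
p0 -> p0 -> p0 -> p0 -> p0 -> p2 -> p1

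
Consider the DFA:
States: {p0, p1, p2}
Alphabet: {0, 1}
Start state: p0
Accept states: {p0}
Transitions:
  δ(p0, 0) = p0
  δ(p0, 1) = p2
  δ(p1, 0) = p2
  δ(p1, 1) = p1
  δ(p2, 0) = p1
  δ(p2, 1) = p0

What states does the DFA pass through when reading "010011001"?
read '0': p0 → p0
  read '1': p0 → p2
  read '0': p2 → p1
  read '0': p1 → p2
  read '1': p2 → p0
  read '1': p0 → p2
  read '0': p2 → p1
  read '0': p1 → p2
  read '1': p2 → p0
p0 -> p0 -> p2 -> p1 -> p2 -> p0 -> p2 -> p1 -> p2 -> p0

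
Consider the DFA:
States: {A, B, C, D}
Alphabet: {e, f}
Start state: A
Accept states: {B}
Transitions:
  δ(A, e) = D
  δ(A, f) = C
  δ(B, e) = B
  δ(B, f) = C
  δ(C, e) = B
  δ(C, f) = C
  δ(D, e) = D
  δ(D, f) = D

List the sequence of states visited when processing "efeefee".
read 'e': A → D
  read 'f': D → D
  read 'e': D → D
  read 'e': D → D
  read 'f': D → D
  read 'e': D → D
  read 'e': D → D
A -> D -> D -> D -> D -> D -> D -> D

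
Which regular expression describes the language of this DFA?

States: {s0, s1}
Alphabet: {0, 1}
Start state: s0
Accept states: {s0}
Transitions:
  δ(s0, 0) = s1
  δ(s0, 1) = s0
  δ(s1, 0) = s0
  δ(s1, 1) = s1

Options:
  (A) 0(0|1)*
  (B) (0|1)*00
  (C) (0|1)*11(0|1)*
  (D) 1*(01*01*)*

Check each option against the DFA on short strings; one disagreement eliminates an option:
  (A) 0(0|1)*: on ε the DFA stays in s0 and accepts (s0 ∈ Accept), but the regex does not match it → eliminate
  (B) (0|1)*00: on ε the DFA stays in s0 and accepts (s0 ∈ Accept), but the regex does not match it → eliminate
  (C) (0|1)*11(0|1)*: on ε the DFA stays in s0 and accepts (s0 ∈ Accept), but the regex does not match it → eliminate
  (D) 1*(01*01*)*: agrees with the DFA on every string of length ≤ 6
Only (D) is consistent with the DFA.
(D) 1*(01*01*)*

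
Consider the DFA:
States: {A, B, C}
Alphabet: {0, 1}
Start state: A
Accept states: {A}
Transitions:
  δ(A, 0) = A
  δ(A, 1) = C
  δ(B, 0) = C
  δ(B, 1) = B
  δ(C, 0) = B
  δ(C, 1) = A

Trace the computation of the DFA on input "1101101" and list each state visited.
read '1': A → C
  read '1': C → A
  read '0': A → A
  read '1': A → C
  read '1': C → A
  read '0': A → A
  read '1': A → C
A -> C -> A -> A -> C -> A -> A -> C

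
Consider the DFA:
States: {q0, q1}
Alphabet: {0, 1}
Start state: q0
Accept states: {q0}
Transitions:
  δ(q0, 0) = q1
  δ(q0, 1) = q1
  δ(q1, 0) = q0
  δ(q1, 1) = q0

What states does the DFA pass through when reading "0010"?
read '0': q0 → q1
  read '0': q1 → q0
  read '1': q0 → q1
  read '0': q1 → q0
q0 -> q1 -> q0 -> q1 -> q0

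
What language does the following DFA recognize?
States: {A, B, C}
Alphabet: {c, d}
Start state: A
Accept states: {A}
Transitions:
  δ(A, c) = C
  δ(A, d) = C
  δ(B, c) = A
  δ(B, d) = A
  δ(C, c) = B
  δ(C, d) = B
Testing a few strings:
  'cd' → reject
  'dd' → reject
  'c' → reject
  'cdc' → accept
State roles: A=length ≡ 0 (mod 3); B=length ≡ 2 (mod 3); C=length ≡ 1 (mod 3)
All strings over {c,d} whose length is a multiple of 3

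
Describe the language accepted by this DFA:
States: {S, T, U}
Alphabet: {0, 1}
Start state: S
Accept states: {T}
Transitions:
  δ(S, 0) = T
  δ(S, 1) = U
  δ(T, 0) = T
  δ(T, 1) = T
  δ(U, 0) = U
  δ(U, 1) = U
Testing a few strings:
  '10' → reject
  '1' → reject
  '011' → accept
  '01' → accept
State roles: S=no input read; T=started with 0; U=started with 1 (dead)
All binary strings starting with 0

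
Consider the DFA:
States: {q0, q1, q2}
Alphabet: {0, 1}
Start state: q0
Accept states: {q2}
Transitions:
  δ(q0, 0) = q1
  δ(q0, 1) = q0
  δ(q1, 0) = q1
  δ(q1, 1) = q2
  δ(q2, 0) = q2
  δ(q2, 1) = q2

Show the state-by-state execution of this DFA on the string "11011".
read '1': q0 → q0
  read '1': q0 → q0
  read '0': q0 → q1
  read '1': q1 → q2
  read '1': q2 → q2
q0 -> q0 -> q0 -> q1 -> q2 -> q2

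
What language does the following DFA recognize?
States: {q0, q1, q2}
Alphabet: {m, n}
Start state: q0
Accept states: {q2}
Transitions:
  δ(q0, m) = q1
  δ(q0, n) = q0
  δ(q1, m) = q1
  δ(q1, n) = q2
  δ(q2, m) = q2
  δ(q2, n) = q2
Testing a few strings:
  'mnm' → accept
  'mnn' → accept
  'mnnn' → accept
  'n' → reject
State roles: q0=no m seen yet; q1=seen a m, waiting for n; q2=substring mn seen
All strings over {m,n} containing the substring mn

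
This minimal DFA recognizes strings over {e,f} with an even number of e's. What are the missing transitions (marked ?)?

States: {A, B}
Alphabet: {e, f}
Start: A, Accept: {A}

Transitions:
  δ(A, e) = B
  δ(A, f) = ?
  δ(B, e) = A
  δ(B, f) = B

From the language and accept set, identify what each state tracks — A: even number of e's so far; B: odd number of e's so far.
Each missing δ(q, a) is the state matching the new tracked value after reading a.
δ(A, f) = A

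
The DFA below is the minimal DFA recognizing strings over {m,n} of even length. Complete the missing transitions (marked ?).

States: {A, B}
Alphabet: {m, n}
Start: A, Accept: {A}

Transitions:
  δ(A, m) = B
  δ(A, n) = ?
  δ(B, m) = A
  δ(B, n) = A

From the language and accept set, identify what each state tracks — A: even length so far; B: odd length so far.
Each missing δ(q, a) is the state matching the new tracked value after reading a.
δ(A, n) = B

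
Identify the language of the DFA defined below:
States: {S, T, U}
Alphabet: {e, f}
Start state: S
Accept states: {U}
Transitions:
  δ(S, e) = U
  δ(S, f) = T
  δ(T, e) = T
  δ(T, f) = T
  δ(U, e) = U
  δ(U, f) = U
Testing a few strings:
  'e' → accept
  'fff' → reject
  'ee' → accept
  'eee' → accept
State roles: S=no input read; T=started with f (dead); U=started with e
All strings over {e,f} starting with e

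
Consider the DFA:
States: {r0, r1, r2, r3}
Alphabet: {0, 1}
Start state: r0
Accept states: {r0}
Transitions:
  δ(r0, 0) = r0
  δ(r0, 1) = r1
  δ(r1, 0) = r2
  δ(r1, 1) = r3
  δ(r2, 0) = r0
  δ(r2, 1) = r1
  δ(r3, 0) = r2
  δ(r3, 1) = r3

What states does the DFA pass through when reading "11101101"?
read '1': r0 → r1
  read '1': r1 → r3
  read '1': r3 → r3
  read '0': r3 → r2
  read '1': r2 → r1
  read '1': r1 → r3
  read '0': r3 → r2
  read '1': r2 → r1
r0 -> r1 -> r3 -> r3 -> r2 -> r1 -> r3 -> r2 -> r1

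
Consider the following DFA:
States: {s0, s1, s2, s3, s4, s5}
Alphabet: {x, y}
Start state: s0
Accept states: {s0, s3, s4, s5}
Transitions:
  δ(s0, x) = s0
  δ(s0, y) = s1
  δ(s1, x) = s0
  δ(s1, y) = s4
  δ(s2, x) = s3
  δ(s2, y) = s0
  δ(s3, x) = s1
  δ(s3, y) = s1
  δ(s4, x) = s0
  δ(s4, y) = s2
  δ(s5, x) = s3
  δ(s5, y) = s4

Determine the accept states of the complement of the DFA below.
Complement accept states = All states \ Original accept states
= {s0, s1, s2, s3, s4, s5} \ {s0, s3, s4, s5}
{s1, s2}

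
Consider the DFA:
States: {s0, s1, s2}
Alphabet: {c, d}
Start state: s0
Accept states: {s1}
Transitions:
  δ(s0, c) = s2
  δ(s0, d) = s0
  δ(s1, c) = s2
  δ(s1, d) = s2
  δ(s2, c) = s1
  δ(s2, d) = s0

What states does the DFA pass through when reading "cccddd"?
read 'c': s0 → s2
  read 'c': s2 → s1
  read 'c': s1 → s2
  read 'd': s2 → s0
  read 'd': s0 → s0
  read 'd': s0 → s0
s0 -> s2 -> s1 -> s2 -> s0 -> s0 -> s0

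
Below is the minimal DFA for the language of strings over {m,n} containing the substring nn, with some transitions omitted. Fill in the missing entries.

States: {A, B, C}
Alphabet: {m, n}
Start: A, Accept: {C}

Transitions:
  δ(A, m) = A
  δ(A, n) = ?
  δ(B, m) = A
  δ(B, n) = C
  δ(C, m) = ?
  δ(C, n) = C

From the language and accept set, identify what each state tracks — A: no progress toward nn; B: one trailing n; C: substring nn seen.
Each missing δ(q, a) is the state matching the new tracked value after reading a.
δ(A, n) = B; δ(C, m) = C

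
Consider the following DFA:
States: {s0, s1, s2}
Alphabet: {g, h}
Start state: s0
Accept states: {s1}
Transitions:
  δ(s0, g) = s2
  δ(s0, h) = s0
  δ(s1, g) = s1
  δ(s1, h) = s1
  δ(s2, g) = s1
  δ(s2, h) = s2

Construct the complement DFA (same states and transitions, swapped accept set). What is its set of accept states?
Complement accept states = All states \ Original accept states
= {s0, s1, s2} \ {s1}
{s0, s2}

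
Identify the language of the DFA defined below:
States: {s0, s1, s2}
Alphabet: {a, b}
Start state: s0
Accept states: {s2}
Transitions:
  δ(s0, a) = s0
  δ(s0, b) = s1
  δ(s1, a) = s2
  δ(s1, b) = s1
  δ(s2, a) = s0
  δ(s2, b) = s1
Testing a few strings:
  'ba' → accept
  'ab' → reject
  'bb' → reject
  'aa' → reject
State roles: s0=no suffix match; s1=one trailing b; s2=suffix is ba
All strings over {a,b} ending with ba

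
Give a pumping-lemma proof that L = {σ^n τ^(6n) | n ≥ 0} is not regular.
Assume L is regular with pumping length p. Idea: pumping the σ-block breaks the 1:6 ratio.
Choose s = σ^p τ^(6p) (length 7p ≥ p). By the pumping lemma, s = xyz with |xy| ≤ p, |y| > 0, so y = σ^k with k ≥ 1. Then xy²z = σ^(p+k) τ^(6p). For this to be in L we would need 6p = 6(p+k), i.e. 6k = 0, contradicting k ≥ 1. So xy²z ∉ L.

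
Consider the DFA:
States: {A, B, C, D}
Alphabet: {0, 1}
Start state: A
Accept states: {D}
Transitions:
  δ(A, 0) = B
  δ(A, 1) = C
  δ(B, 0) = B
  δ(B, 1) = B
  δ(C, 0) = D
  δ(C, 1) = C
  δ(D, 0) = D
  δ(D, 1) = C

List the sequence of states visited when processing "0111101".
read '0': A → B
  read '1': B → B
  read '1': B → B
  read '1': B → B
  read '1': B → B
  read '0': B → B
  read '1': B → B
A -> B -> B -> B -> B -> B -> B -> B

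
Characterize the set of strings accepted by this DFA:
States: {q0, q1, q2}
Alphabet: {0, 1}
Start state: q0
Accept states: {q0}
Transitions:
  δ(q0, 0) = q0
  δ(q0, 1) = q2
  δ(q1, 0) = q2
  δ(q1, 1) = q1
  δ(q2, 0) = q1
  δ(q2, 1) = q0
Testing a few strings:
  '100' → reject
  '1' → reject
  '1100' → accept
  '0' → accept
State roles: q0=value ≡ 0 (mod 3); q1=value ≡ 2 (mod 3); q2=value ≡ 1 (mod 3)
All binary strings representing a multiple of 3 (read in base 2; leading zeros allowed and ε counts as 0)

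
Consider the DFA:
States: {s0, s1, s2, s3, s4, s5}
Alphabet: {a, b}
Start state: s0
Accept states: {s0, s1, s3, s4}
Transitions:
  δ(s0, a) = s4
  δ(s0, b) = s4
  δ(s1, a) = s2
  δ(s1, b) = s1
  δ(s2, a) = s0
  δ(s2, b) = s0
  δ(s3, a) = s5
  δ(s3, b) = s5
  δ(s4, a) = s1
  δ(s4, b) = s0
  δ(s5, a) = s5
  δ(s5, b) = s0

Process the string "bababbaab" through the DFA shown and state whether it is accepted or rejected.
Processing string "bababbaab":
  s0 --b--> s4
  s4 --a--> s1
  s1 --b--> s1
  s1 --a--> s2
  s2 --b--> s0
  s0 --b--> s4
  s4 --a--> s1
  s1 --a--> s2
  s2 --b--> s0
Final state: s0
Accept states: {s0, s1, s3, s4}
Yes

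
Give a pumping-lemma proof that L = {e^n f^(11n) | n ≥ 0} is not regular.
Assume L is regular with pumping length p. Idea: pumping the e-block breaks the 1:11 ratio.
Choose s = e^p f^(11p) (length 12p ≥ p). By the pumping lemma, s = xyz with |xy| ≤ p, |y| > 0, so y = e^k with k ≥ 1. Then xy²z = e^(p+k) f^(11p). For this to be in L we would need 11p = 11(p+k), i.e. 11k = 0, contradicting k ≥ 1. So xy²z ∉ L.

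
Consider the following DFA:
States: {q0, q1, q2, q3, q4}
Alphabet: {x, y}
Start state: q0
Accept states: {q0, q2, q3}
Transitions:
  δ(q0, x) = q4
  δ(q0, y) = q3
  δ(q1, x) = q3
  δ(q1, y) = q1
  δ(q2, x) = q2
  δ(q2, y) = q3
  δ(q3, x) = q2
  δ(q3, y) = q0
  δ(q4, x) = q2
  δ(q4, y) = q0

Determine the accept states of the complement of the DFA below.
Complement accept states = All states \ Original accept states
= {q0, q1, q2, q3, q4} \ {q0, q2, q3}
{q1, q4}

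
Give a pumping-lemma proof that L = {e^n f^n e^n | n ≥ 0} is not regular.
Assume L is regular with pumping length p. Idea: pumping the first e-block unbalances it against the other two.
Choose s = e^p f^p e^p ∈ L (|s| = 3p ≥ p). By the pumping lemma, s = xyz with |xy| ≤ p, |y| > 0, so y = e^k with k ≥ 1, inside the first e-block. Then xy²z = e^(p+k) f^p e^p. The first block has length p+k ≠ p, so the three block lengths are no longer equal and xy²z ∉ L.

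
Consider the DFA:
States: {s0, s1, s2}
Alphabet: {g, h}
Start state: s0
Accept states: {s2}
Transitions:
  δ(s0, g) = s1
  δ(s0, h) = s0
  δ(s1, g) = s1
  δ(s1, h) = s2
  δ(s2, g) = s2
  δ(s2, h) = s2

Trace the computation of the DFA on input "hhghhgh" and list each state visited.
read 'h': s0 → s0
  read 'h': s0 → s0
  read 'g': s0 → s1
  read 'h': s1 → s2
  read 'h': s2 → s2
  read 'g': s2 → s2
  read 'h': s2 → s2
s0 -> s0 -> s0 -> s1 -> s2 -> s2 -> s2 -> s2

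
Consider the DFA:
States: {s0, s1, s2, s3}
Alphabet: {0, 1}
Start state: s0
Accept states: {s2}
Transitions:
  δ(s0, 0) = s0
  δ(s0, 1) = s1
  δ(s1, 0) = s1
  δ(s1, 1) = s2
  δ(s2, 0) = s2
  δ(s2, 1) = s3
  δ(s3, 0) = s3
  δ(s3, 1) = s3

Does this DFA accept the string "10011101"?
Processing string "10011101":
  s0 --1--> s1
  s1 --0--> s1
  s1 --0--> s1
  s1 --1--> s2
  s2 --1--> s3
  s3 --1--> s3
  s3 --0--> s3
  s3 --1--> s3
Final state: s3
Accept states: {s2}
No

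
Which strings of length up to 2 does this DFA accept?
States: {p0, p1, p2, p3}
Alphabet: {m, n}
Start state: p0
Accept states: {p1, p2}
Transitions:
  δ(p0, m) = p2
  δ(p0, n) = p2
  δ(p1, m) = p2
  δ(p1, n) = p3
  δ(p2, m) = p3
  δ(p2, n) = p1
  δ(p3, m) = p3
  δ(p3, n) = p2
m, n, mn, nn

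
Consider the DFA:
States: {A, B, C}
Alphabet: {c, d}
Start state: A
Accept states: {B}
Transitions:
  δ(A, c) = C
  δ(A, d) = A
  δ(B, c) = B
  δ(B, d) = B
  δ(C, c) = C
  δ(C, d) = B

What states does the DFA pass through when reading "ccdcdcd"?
read 'c': A → C
  read 'c': C → C
  read 'd': C → B
  read 'c': B → B
  read 'd': B → B
  read 'c': B → B
  read 'd': B → B
A -> C -> C -> B -> B -> B -> B -> B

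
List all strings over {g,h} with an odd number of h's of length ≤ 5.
h, gh, hg, ggh, ghg, hgg, hhh, gggh, gghg, ghgg, ghhh, hggg, hghh, hhgh, hhhg, ggggh, ggghg, gghgg, gghhh, ghggg, ghghh, ghhgh, ghhhg, hgggg, hgghh, hghgh, hghhg, hhggh, hhghg, hhhgg, hhhhh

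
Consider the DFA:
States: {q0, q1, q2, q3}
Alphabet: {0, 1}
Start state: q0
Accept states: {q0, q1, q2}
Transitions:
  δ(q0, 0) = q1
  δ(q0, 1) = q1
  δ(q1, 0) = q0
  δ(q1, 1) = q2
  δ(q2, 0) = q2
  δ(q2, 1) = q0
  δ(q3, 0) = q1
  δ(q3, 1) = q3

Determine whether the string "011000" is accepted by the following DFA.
Processing string "011000":
  q0 --0--> q1
  q1 --1--> q2
  q2 --1--> q0
  q0 --0--> q1
  q1 --0--> q0
  q0 --0--> q1
Final state: q1
Accept states: {q0, q1, q2}
Yes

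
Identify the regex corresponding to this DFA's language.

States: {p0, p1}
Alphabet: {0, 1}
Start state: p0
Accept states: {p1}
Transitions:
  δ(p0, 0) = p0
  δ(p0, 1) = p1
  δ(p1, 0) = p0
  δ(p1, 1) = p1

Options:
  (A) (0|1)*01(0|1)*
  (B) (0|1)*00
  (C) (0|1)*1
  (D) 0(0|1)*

Check each option against the DFA on short strings; one disagreement eliminates an option:
  (A) (0|1)*01(0|1)*: on '1' the DFA goes p0 → p1 and accepts (p1 ∈ Accept), but the regex does not match it → eliminate
  (B) (0|1)*00: on '1' the DFA goes p0 → p1 and accepts (p1 ∈ Accept), but the regex does not match it → eliminate
  (C) (0|1)*1: agrees with the DFA on every string of length ≤ 6
  (D) 0(0|1)*: on '0' the DFA goes p0 → p0 and rejects (p0 ∉ Accept), but the regex matches it → eliminate
Only (C) is consistent with the DFA.
(C) (0|1)*1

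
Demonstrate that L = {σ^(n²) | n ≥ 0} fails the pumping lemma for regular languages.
Assume L is regular with pumping length p. Idea: pumping adds a fixed amount, but gaps between consecutive squares grow.
Choose s = σ^(p²) (length p² ≥ p). By the pumping lemma, s = xyz with |xy| ≤ p, |y| > 0, so |y| = k with 1 ≤ k ≤ p. Then |xy²z| = p²+k. Since p² < p²+k ≤ p²+p < (p+1)², the length p²+k lies strictly between consecutive squares, so it is not a perfect square and xy²z ∉ L.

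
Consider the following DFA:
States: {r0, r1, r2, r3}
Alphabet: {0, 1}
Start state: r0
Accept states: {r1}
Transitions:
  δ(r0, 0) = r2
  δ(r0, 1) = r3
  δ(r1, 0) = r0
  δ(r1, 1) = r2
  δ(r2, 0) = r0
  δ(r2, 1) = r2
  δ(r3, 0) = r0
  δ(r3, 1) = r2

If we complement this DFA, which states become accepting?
Complement accept states = All states \ Original accept states
= {r0, r1, r2, r3} \ {r1}
{r0, r2, r3}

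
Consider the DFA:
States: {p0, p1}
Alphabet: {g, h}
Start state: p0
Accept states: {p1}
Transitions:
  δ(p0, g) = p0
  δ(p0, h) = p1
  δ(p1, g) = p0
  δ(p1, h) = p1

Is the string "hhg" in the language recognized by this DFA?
Processing string "hhg":
  p0 --h--> p1
  p1 --h--> p1
  p1 --g--> p0
Final state: p0
Accept states: {p1}
No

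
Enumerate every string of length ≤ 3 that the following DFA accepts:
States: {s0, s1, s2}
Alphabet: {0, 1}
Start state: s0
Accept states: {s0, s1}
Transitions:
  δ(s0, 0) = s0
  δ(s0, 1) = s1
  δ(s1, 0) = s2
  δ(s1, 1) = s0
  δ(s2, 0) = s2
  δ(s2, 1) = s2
ε, 0, 1, 00, 01, 11, 000, 001, 011, 110, 111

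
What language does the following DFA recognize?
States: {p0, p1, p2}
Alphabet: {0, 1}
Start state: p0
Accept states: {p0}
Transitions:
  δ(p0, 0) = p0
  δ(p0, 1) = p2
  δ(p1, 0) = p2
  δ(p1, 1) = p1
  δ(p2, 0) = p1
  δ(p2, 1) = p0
Testing a few strings:
  '1' → reject
  '00' → accept
  '01' → reject
  '111' → reject
State roles: p0=value ≡ 0 (mod 3); p1=value ≡ 2 (mod 3); p2=value ≡ 1 (mod 3)
All binary strings representing a multiple of 3 (read in base 2; leading zeros allowed and ε counts as 0)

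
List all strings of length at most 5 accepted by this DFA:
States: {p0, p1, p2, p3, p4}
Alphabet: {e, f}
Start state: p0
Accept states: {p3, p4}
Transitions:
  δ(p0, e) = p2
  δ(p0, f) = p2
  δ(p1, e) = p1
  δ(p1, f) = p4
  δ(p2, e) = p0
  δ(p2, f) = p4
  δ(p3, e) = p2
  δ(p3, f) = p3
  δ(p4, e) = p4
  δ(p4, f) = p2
ef, ff, efe, ffe, eeef, eeff, efee, efff, feef, feff, ffee, ffff, eeefe, eeffe, efeee, efeff, efffe, feefe, feffe, ffeee, ffeff, ffffe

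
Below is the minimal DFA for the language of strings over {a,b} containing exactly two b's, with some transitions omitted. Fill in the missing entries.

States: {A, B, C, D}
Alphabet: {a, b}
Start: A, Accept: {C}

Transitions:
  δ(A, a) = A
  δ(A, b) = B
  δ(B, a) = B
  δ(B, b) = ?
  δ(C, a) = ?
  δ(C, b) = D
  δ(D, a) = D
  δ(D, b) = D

From the language and accept set, identify what each state tracks — A: zero b's; B: one b; C: two b's; D: ≥ three b's (dead).
Each missing δ(q, a) is the state matching the new tracked value after reading a.
δ(B, b) = C; δ(C, a) = C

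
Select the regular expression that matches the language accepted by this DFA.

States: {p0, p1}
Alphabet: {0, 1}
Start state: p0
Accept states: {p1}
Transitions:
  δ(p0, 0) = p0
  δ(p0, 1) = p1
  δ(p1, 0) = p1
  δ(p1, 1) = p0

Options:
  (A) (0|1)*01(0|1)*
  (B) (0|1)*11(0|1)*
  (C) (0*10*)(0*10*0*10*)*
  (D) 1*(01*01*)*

Check each option against the DFA on short strings; one disagreement eliminates an option:
  (A) (0|1)*01(0|1)*: on '1' the DFA goes p0 → p1 and accepts (p1 ∈ Accept), but the regex does not match it → eliminate
  (B) (0|1)*11(0|1)*: on '1' the DFA goes p0 → p1 and accepts (p1 ∈ Accept), but the regex does not match it → eliminate
  (C) (0*10*)(0*10*0*10*)*: agrees with the DFA on every string of length ≤ 6
  (D) 1*(01*01*)*: on ε the DFA stays in p0 and rejects (p0 ∉ Accept), but the regex matches it → eliminate
Only (C) is consistent with the DFA.
(C) (0*10*)(0*10*0*10*)*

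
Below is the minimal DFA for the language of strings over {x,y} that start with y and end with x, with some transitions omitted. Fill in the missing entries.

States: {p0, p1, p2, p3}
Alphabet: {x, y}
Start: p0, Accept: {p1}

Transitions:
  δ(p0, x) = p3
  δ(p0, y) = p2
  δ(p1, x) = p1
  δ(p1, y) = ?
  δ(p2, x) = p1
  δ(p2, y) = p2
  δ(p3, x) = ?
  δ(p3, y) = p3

From the language and accept set, identify what each state tracks — p0: no input read; p1: started with y, last symbol x; p2: started with y, last symbol y; p3: started with x (dead).
Each missing δ(q, a) is the state matching the new tracked value after reading a.
δ(p1, y) = p2; δ(p3, x) = p3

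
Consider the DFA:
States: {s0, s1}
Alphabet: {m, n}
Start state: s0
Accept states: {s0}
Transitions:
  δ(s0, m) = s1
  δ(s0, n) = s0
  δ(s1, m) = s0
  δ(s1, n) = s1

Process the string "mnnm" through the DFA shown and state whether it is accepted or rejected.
Processing string "mnnm":
  s0 --m--> s1
  s1 --n--> s1
  s1 --n--> s1
  s1 --m--> s0
Final state: s0
Accept states: {s0}
Yes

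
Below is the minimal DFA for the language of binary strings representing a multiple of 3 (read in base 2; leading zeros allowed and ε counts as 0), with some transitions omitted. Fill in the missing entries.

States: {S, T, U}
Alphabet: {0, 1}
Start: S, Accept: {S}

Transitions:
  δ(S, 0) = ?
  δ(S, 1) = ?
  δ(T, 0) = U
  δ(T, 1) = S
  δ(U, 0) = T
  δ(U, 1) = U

From the language and accept set, identify what each state tracks — S: value ≡ 0 (mod 3); T: value ≡ 1 (mod 3); U: value ≡ 2 (mod 3).
Each missing δ(q, a) is the state matching the new tracked value after reading a.
δ(S, 0) = S; δ(S, 1) = T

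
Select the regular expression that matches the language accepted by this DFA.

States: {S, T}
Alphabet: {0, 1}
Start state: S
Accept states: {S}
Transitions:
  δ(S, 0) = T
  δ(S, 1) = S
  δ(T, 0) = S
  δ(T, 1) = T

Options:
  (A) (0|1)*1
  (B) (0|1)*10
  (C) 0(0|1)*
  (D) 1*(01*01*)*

Check each option against the DFA on short strings; one disagreement eliminates an option:
  (A) (0|1)*1: on ε the DFA stays in S and accepts (S ∈ Accept), but the regex does not match it → eliminate
  (B) (0|1)*10: on ε the DFA stays in S and accepts (S ∈ Accept), but the regex does not match it → eliminate
  (C) 0(0|1)*: on ε the DFA stays in S and accepts (S ∈ Accept), but the regex does not match it → eliminate
  (D) 1*(01*01*)*: agrees with the DFA on every string of length ≤ 6
Only (D) is consistent with the DFA.
(D) 1*(01*01*)*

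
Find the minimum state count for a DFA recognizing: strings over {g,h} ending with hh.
By Myhill–Nerode, count the distinguishable equivalence classes: 3 classes — one per longest suffix of the input that is a prefix of 'hh' (lengths 0 through 2); only the length-2 class is accepting.
3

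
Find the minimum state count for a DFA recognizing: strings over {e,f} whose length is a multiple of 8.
By Myhill–Nerode, count the distinguishable equivalence classes: 8 classes — one per residue of the length mod 8; class i is distinguished from class j by any string of length (8 − i) mod 8.
8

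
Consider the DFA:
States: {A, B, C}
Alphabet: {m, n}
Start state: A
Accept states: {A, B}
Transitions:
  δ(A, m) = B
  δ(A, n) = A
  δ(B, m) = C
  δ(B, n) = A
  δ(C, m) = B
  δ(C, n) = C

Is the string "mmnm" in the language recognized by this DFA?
Processing string "mmnm":
  A --m--> B
  B --m--> C
  C --n--> C
  C --m--> B
Final state: B
Accept states: {A, B}
Yes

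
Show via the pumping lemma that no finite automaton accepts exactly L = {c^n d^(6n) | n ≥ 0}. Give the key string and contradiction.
Assume L is regular with pumping length p. Idea: pumping the c-block breaks the 1:6 ratio.
Choose s = c^p d^(6p) (length 7p ≥ p). By the pumping lemma, s = xyz with |xy| ≤ p, |y| > 0, so y = c^k with k ≥ 1. Then xy²z = c^(p+k) d^(6p). For this to be in L we would need 6p = 6(p+k), i.e. 6k = 0, contradicting k ≥ 1. So xy²z ∉ L.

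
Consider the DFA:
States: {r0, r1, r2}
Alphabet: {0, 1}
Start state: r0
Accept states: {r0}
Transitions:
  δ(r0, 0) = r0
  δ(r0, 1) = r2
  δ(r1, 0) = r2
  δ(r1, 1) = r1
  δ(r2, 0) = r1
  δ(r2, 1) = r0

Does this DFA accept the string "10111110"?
Processing string "10111110":
  r0 --1--> r2
  r2 --0--> r1
  r1 --1--> r1
  r1 --1--> r1
  r1 --1--> r1
  r1 --1--> r1
  r1 --1--> r1
  r1 --0--> r2
Final state: r2
Accept states: {r0}
No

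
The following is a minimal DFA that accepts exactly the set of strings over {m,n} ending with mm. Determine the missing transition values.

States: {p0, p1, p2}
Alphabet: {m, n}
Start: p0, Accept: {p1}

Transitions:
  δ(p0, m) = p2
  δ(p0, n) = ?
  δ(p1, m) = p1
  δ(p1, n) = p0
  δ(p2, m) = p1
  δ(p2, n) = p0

From the language and accept set, identify what each state tracks — p0: last symbol not m; p1: two trailing m's; p2: one trailing m.
Each missing δ(q, a) is the state matching the new tracked value after reading a.
δ(p0, n) = p0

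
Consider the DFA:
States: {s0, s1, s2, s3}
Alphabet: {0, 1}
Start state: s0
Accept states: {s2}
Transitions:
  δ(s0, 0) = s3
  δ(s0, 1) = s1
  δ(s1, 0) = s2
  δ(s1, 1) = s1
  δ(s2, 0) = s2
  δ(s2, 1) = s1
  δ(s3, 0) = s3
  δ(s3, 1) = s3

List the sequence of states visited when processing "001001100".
read '0': s0 → s3
  read '0': s3 → s3
  read '1': s3 → s3
  read '0': s3 → s3
  read '0': s3 → s3
  read '1': s3 → s3
  read '1': s3 → s3
  read '0': s3 → s3
  read '0': s3 → s3
s0 -> s3 -> s3 -> s3 -> s3 -> s3 -> s3 -> s3 -> s3 -> s3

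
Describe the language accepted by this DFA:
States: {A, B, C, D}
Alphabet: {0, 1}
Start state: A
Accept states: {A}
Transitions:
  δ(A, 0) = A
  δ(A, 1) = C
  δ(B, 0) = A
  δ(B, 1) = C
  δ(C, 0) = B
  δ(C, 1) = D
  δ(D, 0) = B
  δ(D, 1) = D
Testing a few strings:
  '0010' → reject
  '010' → reject
  '1010' → reject
  '11' → reject
State roles: A=value ≡ 0 (mod 4); B=value ≡ 2 (mod 4); C=value ≡ 1 (mod 4); D=value ≡ 3 (mod 4)
All binary strings representing a multiple of 4 (read in base 2; leading zeros allowed and ε counts as 0)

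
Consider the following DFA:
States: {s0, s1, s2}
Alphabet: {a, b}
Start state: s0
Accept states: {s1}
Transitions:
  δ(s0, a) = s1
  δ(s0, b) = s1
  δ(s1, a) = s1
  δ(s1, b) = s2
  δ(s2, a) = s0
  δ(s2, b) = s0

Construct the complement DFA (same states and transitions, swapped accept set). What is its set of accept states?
Complement accept states = All states \ Original accept states
= {s0, s1, s2} \ {s1}
{s0, s2}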